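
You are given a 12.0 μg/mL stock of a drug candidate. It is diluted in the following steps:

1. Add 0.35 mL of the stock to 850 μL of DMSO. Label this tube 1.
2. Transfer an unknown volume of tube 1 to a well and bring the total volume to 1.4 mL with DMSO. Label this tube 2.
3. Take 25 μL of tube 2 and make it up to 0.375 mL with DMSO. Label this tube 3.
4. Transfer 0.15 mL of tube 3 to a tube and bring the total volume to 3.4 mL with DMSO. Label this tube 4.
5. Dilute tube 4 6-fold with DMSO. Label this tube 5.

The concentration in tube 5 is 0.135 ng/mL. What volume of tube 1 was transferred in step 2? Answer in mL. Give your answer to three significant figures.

0.110 mL

Step 1: 0.35 mL + 850 μL = 1.2 mL total → factor 1.2/0.35 = 3.4286
Step 2: v brought to 1.4 mL → factor = 1.4 mL/v
Step 3: 25 μL brought to 0.375 mL → factor 375/25 = 15
Step 4: 0.15 mL brought to 3.4 mL → factor 3.4/0.15 = 22.667
Step 5: 6-fold → factor 6
Product of known-step factors = 6994.3
Overall factor = 12.0 μg/mL / (0.135 ng/mL) = 88889
Step-2 factor = 88889 / 6994.3 = 12.709
v = 1.4 mL / 12.709 = 0.110 mL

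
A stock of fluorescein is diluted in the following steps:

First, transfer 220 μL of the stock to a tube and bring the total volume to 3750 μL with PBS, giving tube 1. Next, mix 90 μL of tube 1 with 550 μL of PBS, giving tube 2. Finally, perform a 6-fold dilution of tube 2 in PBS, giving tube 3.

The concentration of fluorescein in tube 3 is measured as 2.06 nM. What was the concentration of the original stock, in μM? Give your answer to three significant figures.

1.50 μM

Step 1: 220 μL brought to 3750 μL → factor 3750/220 = 17.045
Step 2: 90 μL + 550 μL = 640 μL total → factor 640/90 = 7.1111
Step 3: 6-fold → factor 6
Overall dilution factor = 17.045 × 7.1111 × 6 = 727.27
Stock = 2.06 nM × 727.27 = 1498 nM = 1.50 μM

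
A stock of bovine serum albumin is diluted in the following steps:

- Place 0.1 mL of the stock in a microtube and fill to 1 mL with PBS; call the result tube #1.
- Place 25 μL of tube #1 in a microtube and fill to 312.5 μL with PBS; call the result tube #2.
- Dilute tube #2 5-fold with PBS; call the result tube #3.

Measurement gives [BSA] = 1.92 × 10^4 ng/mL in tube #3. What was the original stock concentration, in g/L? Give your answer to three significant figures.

12.0 g/L

Step 1: 0.1 mL brought to 1 mL → factor 1/0.1 = 10
Step 2: 25 μL brought to 312.5 μL → factor 312.5/25 = 12.5
Step 3: 5-fold → factor 5
Overall dilution factor = 10 × 12.5 × 5 = 625
Stock = 1.92 × 10^4 ng/mL × 625 = 1.200 × 10^7 ng/mL = 12.0 g/L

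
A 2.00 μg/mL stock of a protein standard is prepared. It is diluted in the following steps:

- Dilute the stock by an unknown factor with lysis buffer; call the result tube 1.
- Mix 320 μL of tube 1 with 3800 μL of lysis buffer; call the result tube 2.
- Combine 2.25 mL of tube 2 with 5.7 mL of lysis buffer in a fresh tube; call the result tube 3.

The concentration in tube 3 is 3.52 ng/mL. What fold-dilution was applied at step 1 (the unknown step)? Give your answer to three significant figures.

Step 1: unknown factor x
Step 2: 320 μL + 3800 μL = 4120 μL total → factor 4120/320 = 12.875
Step 3: 2.25 mL + 5.7 mL = 7.95 mL total → factor 7.95/2.25 = 3.5333
Product of known-step factors = 45.492
Overall factor = 2.00 μg/mL / (3.52 ng/mL) = 568.18
x = 568.18 / 45.492 = 12.5

12.5-fold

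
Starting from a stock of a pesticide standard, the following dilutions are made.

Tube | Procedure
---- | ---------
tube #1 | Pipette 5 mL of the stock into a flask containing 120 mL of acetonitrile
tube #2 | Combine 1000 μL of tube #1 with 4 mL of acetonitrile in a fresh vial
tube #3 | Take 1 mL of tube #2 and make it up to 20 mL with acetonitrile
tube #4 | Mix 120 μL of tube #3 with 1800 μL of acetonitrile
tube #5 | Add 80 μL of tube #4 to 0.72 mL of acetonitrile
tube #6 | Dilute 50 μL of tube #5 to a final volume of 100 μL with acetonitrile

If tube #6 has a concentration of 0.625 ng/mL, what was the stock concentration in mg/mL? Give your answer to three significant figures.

0.500 mg/mL

Step 1: 5 mL + 120 mL = 125 mL total → factor 125/5 = 25
Step 2: 1000 μL + 4 mL = 5000 μL total → factor 5000/1000 = 5
Step 3: 1 mL brought to 20 mL → factor 20/1 = 20
Step 4: 120 μL + 1800 μL = 1920 μL total → factor 1920/120 = 16
Step 5: 80 μL + 0.72 mL = 800 μL total → factor 800/80 = 10
Step 6: 50 μL brought to 100 μL → factor 100/50 = 2
Overall dilution factor = 25 × 5 × 20 × 16 × 10 × 2 = 8 × 10^5
Stock = 0.625 ng/mL × 8 × 10^5 = 5.000 × 10^5 ng/mL = 0.500 mg/mL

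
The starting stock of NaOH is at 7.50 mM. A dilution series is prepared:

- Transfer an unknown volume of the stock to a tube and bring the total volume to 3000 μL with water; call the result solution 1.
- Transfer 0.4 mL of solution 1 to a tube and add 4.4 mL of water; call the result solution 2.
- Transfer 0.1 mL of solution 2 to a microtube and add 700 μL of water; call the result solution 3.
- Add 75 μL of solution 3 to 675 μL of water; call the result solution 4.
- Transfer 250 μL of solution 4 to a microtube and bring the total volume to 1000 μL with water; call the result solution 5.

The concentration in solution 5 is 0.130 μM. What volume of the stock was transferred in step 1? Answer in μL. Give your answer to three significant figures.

Step 1: v brought to 3000 μL → factor = 3000 μL/v
Step 2: 0.4 mL + 4.4 mL = 4.8 mL total → factor 4.8/0.4 = 12
Step 3: 0.1 mL + 700 μL = 0.8 mL total → factor 0.8/0.1 = 8
Step 4: 75 μL + 675 μL = 750 μL total → factor 750/75 = 10
Step 5: 250 μL brought to 1000 μL → factor 1000/250 = 4
Product of known-step factors = 3840
Overall factor = 7.50 mM / (0.130 μM) = 57692
Step-1 factor = 57692 / 3840 = 15.024
v = 3000 μL / 15.024 = 200 μL

200 μL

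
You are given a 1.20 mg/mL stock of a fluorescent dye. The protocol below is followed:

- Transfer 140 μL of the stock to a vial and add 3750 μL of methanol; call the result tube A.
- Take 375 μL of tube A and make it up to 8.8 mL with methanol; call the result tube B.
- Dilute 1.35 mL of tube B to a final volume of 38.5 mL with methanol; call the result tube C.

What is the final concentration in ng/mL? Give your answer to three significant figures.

64.5 ng/mL

Step 1: 140 μL + 3750 μL = 3890 μL total → factor 3890/140 = 27.786
Step 2: 375 μL brought to 8.8 mL → factor 8800/375 = 23.467
Step 3: 1.35 mL brought to 38.5 mL → factor 38.5/1.35 = 28.519
Overall dilution factor = 27.786 × 23.467 × 28.519 = 18595
Final = 1.20 mg/mL / 18595 = 6.453 × 10^-5 mg/mL = 64.5 ng/mL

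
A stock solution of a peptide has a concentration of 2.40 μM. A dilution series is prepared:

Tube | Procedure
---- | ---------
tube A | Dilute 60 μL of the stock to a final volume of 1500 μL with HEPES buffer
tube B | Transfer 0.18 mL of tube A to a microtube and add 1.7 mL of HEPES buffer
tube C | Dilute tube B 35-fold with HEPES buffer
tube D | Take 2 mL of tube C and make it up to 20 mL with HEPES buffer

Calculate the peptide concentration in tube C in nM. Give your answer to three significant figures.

0.263 nM

Step 1: 60 μL brought to 1500 μL → factor 1500/60 = 25
Step 2: 0.18 mL + 1.7 mL = 1.88 mL total → factor 1.88/0.18 = 10.444
Step 3: 35-fold → factor 35
Dilution factor through tube C = 25 × 10.444 × 35 = 9138.9
[tube C] = 2.40 μM / 9138.9 = 0.0002626 μM = 0.263 nM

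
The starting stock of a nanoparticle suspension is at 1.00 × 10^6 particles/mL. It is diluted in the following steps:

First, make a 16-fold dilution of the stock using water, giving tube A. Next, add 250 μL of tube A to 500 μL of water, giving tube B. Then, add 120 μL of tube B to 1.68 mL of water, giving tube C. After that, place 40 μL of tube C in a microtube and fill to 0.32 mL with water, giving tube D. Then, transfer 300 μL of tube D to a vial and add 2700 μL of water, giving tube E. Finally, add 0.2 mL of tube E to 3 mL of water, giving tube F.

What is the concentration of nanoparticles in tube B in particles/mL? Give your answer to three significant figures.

2.08 × 10^4 particles/mL

Step 1: 16-fold → factor 16
Step 2: 250 μL + 500 μL = 750 μL total → factor 750/250 = 3
Dilution factor through tube B = 16 × 3 = 48
[tube B] = 1.00 × 10^6 particles/mL / 48 = 2.08 × 10^4 particles/mL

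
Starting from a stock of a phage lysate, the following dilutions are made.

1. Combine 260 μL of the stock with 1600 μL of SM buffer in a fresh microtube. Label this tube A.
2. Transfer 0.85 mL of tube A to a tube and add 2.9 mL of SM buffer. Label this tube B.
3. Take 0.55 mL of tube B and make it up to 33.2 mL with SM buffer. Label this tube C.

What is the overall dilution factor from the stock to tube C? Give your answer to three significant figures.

Step 1: 260 μL + 1600 μL = 1860 μL total → factor 1860/260 = 7.1538
Step 2: 0.85 mL + 2.9 mL = 3.75 mL total → factor 3.75/0.85 = 4.4118
Step 3: 0.55 mL brought to 33.2 mL → factor 33.2/0.55 = 60.364
Overall dilution factor = 7.1538 × 4.4118 × 60.364 = 1905.1

1.91 × 10^3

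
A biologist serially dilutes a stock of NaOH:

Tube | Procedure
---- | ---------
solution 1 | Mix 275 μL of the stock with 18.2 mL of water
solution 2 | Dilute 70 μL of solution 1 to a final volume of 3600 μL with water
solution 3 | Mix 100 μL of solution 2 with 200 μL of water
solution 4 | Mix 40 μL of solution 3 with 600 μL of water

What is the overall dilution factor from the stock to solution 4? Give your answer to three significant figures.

Step 1: 275 μL + 18.2 mL = 18475 μL total → factor 18475/275 = 67.182
Step 2: 70 μL brought to 3600 μL → factor 3600/70 = 51.429
Step 3: 100 μL + 200 μL = 300 μL total → factor 300/100 = 3
Step 4: 40 μL + 600 μL = 640 μL total → factor 640/40 = 16
Overall dilution factor = 67.182 × 51.429 × 3 × 16 = 1.6584 × 10^5

1.66 × 10^5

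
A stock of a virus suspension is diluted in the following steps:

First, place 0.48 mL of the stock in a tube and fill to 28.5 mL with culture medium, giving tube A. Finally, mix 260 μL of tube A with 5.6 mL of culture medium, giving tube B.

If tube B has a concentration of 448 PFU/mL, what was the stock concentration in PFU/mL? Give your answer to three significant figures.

Step 1: 0.48 mL brought to 28.5 mL → factor 28.5/0.48 = 59.375
Step 2: 260 μL + 5.6 mL = 5860 μL total → factor 5860/260 = 22.538
Overall dilution factor = 59.375 × 22.538 = 1338.2
Stock = 448 PFU/mL × 1338.2 = 6.00 × 10^5 PFU/mL

6.00 × 10^5 PFU/mL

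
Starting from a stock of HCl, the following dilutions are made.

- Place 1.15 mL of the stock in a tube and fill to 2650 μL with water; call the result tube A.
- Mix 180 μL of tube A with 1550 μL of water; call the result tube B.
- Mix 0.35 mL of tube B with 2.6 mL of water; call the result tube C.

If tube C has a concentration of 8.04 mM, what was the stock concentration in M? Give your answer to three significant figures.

1.50 M

Step 1: 1.15 mL brought to 2650 μL → factor 2.65/1.15 = 2.3043
Step 2: 180 μL + 1550 μL = 1730 μL total → factor 1730/180 = 9.6111
Step 3: 0.35 mL + 2.6 mL = 2.95 mL total → factor 2.95/0.35 = 8.4286
Overall dilution factor = 2.3043 × 9.6111 × 8.4286 = 186.67
Stock = 8.04 mM × 186.67 = 1501 mM = 1.50 M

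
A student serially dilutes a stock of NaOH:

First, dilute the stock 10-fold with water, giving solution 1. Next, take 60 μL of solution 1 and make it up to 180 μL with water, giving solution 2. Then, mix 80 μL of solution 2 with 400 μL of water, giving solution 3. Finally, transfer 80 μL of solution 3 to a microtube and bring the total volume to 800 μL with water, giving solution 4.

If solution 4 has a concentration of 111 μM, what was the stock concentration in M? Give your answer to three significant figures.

0.200 M

Step 1: 10-fold → factor 10
Step 2: 60 μL brought to 180 μL → factor 180/60 = 3
Step 3: 80 μL + 400 μL = 480 μL total → factor 480/80 = 6
Step 4: 80 μL brought to 800 μL → factor 800/80 = 10
Overall dilution factor = 10 × 3 × 6 × 10 = 1800
Stock = 111 μM × 1800 = 1.998 × 10^5 μM = 0.200 M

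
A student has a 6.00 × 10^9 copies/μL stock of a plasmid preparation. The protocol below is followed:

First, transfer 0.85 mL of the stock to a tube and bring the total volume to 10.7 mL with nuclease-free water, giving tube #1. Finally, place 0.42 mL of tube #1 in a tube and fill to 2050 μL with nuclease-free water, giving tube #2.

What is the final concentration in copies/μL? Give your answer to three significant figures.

9.77 × 10^7 copies/μL

Step 1: 0.85 mL brought to 10.7 mL → factor 10.7/0.85 = 12.588
Step 2: 0.42 mL brought to 2050 μL → factor 2.05/0.42 = 4.881
Overall dilution factor = 12.588 × 4.881 = 61.443
Final = 6.00 × 10^9 copies/μL / 61.443 = 9.77 × 10^7 copies/μL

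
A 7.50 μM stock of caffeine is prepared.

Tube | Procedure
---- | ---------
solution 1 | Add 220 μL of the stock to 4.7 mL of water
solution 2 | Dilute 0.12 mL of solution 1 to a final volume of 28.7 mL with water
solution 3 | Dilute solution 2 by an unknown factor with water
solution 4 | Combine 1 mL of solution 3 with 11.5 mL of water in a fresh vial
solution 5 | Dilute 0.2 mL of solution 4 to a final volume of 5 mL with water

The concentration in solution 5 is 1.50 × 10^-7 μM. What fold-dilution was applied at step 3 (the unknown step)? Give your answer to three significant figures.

Step 1: 220 μL + 4.7 mL = 4920 μL total → factor 4920/220 = 22.364
Step 2: 0.12 mL brought to 28.7 mL → factor 28.7/0.12 = 239.17
Step 3: unknown factor x
Step 4: 1 mL + 11.5 mL = 12.5 mL total → factor 12.5/1 = 12.5
Step 5: 0.2 mL brought to 5 mL → factor 5/0.2 = 25
Product of known-step factors = 1.6714 × 10^6
Overall factor = 7.50 μM / (1.50 × 10^-7 μM) = 5 × 10^7
x = 5 × 10^7 / 1.6714 × 10^6 = 29.9

29.9-fold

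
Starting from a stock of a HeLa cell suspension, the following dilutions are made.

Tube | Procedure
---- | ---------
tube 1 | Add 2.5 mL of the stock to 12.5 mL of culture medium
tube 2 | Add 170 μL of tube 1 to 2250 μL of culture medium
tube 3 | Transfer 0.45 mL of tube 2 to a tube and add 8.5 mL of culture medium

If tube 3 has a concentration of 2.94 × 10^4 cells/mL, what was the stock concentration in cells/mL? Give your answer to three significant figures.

4.99 × 10^7 cells/mL

Step 1: 2.5 mL + 12.5 mL = 15 mL total → factor 15/2.5 = 6
Step 2: 170 μL + 2250 μL = 2420 μL total → factor 2420/170 = 14.235
Step 3: 0.45 mL + 8.5 mL = 8.95 mL total → factor 8.95/0.45 = 19.889
Overall dilution factor = 6 × 14.235 × 19.889 = 1698.7
Stock = 2.94 × 10^4 cells/mL × 1698.7 = 4.99 × 10^7 cells/mL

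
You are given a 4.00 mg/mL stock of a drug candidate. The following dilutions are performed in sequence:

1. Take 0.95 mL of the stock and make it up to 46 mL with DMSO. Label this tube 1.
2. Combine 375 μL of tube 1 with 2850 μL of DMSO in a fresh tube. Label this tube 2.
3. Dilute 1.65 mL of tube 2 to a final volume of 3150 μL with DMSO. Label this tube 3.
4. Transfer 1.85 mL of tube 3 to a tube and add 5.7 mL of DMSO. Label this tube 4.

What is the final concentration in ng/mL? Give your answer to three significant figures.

1.23 × 10^3 ng/mL

Step 1: 0.95 mL brought to 46 mL → factor 46/0.95 = 48.421
Step 2: 375 μL + 2850 μL = 3225 μL total → factor 3225/375 = 8.6
Step 3: 1.65 mL brought to 3150 μL → factor 3.15/1.65 = 1.9091
Step 4: 1.85 mL + 5.7 mL = 7.55 mL total → factor 7.55/1.85 = 4.0811
Overall dilution factor = 48.421 × 8.6 × 1.9091 × 4.0811 = 3244.4
Final = 4.00 mg/mL / 3244.4 = 0.001233 mg/mL = 1.23 × 10^3 ng/mL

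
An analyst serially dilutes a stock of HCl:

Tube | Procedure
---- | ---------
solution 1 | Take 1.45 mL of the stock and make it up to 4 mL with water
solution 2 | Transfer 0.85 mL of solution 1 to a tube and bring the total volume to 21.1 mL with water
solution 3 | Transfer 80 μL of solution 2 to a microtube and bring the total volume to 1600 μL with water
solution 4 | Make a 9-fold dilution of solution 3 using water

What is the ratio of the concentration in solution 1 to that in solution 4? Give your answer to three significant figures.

Step 1: 1.45 mL brought to 4 mL → factor 4/1.45 = 2.7586
Step 2: 0.85 mL brought to 21.1 mL → factor 21.1/0.85 = 24.824
Step 3: 80 μL brought to 1600 μL → factor 1600/80 = 20
Step 4: 9-fold → factor 9
Dilution factor to solution 1 = 2.7586; to solution 4 = 12326
[solution 1]/[solution 4] = (factor to solution 4)/(factor to solution 1) = 12326/2.7586 = 4.47 × 10^3

4.47 × 10^3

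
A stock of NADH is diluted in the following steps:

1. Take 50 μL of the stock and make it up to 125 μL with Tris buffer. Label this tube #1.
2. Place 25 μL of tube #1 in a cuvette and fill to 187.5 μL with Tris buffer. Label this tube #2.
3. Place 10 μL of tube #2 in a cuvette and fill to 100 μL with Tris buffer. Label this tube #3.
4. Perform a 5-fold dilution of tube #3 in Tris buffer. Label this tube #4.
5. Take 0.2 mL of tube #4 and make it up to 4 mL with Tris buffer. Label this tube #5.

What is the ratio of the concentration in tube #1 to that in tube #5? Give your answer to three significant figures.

Step 1: 50 μL brought to 125 μL → factor 125/50 = 2.5
Step 2: 25 μL brought to 187.5 μL → factor 187.5/25 = 7.5
Step 3: 10 μL brought to 100 μL → factor 100/10 = 10
Step 4: 5-fold → factor 5
Step 5: 0.2 mL brought to 4 mL → factor 4/0.2 = 20
Dilution factor to tube #1 = 2.5; to tube #5 = 18750
[tube #1]/[tube #5] = (factor to tube #5)/(factor to tube #1) = 18750/2.5 = 7.50 × 10^3

7.50 × 10^3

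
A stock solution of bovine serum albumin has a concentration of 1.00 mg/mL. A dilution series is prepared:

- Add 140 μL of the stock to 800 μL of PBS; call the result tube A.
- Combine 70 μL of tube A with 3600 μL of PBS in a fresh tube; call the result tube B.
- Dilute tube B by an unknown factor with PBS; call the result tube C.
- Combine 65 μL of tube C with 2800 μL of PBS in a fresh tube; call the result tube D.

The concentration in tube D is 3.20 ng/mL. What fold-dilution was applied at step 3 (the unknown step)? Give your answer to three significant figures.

Step 1: 140 μL + 800 μL = 940 μL total → factor 940/140 = 6.7143
Step 2: 70 μL + 3600 μL = 3670 μL total → factor 3670/70 = 52.429
Step 3: unknown factor x
Step 4: 65 μL + 2800 μL = 2865 μL total → factor 2865/65 = 44.077
Product of known-step factors = 15516
Overall factor = 1.00 mg/mL / (3.20 ng/mL) = 3.125 × 10^5
x = 3.125 × 10^5 / 15516 = 20.1

20.1-fold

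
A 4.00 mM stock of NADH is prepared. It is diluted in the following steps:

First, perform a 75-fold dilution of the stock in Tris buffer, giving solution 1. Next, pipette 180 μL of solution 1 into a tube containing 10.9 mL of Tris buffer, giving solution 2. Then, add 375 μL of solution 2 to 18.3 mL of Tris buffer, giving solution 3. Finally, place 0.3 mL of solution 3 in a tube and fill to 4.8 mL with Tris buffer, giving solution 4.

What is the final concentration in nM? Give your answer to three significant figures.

1.09 nM

Step 1: 75-fold → factor 75
Step 2: 180 μL + 10.9 mL = 11080 μL total → factor 11080/180 = 61.556
Step 3: 375 μL + 18.3 mL = 18675 μL total → factor 18675/375 = 49.8
Step 4: 0.3 mL brought to 4.8 mL → factor 4.8/0.3 = 16
Overall dilution factor = 75 × 61.556 × 49.8 × 16 = 3.6786 × 10^6
Final = 4.00 mM / 3.6786 × 10^6 = 1.087 × 10^-6 mM = 1.09 nM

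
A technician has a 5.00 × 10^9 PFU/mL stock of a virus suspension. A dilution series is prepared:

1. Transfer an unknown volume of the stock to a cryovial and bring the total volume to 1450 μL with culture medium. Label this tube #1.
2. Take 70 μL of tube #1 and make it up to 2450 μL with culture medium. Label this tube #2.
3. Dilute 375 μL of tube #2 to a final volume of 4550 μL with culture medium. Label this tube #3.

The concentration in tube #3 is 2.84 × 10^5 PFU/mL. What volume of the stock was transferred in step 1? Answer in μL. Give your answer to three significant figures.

35.0 μL

Step 1: v brought to 1450 μL → factor = 1450 μL/v
Step 2: 70 μL brought to 2450 μL → factor 2450/70 = 35
Step 3: 375 μL brought to 4550 μL → factor 4550/375 = 12.133
Product of known-step factors = 424.67
Overall factor = 5.00 × 10^9 PFU/mL / (2.84 × 10^5 PFU/mL) = 17606
Step-1 factor = 17606 / 424.67 = 41.458
v = 1450 μL / 41.458 = 35.0 μL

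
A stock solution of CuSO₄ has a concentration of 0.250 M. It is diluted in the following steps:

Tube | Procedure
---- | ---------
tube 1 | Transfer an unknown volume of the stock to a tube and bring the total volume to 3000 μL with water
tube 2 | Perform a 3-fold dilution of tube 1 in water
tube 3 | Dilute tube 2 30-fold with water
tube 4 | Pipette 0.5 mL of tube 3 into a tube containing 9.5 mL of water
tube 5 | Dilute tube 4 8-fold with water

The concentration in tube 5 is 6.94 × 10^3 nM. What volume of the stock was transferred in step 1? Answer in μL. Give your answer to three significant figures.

1.20 × 10^3 μL

Step 1: v brought to 3000 μL → factor = 3000 μL/v
Step 2: 3-fold → factor 3
Step 3: 30-fold → factor 30
Step 4: 0.5 mL + 9.5 mL = 10 mL total → factor 10/0.5 = 20
Step 5: 8-fold → factor 8
Product of known-step factors = 14400
Overall factor = 0.250 M / (6.94 × 10^3 nM) = 36023
Step-1 factor = 36023 / 14400 = 2.5016
v = 3000 μL / 2.5016 = 1.20 × 10^3 μL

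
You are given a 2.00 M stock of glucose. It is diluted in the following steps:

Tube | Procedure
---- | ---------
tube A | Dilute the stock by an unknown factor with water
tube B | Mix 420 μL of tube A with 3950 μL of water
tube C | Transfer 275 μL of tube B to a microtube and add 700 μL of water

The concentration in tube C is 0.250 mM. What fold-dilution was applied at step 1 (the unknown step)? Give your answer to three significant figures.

Step 1: unknown factor x
Step 2: 420 μL + 3950 μL = 4370 μL total → factor 4370/420 = 10.405
Step 3: 275 μL + 700 μL = 975 μL total → factor 975/275 = 3.5455
Product of known-step factors = 36.89
Overall factor = 2.00 M / (0.250 mM) = 8000
x = 8000 / 36.89 = 217

217-fold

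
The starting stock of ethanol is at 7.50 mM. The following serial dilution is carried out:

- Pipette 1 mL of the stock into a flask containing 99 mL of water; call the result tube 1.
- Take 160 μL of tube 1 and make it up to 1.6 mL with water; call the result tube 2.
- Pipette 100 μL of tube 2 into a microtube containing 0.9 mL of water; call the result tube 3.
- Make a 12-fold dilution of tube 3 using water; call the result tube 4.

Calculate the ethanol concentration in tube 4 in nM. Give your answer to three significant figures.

Step 1: 1 mL + 99 mL = 100 mL total → factor 100/1 = 100
Step 2: 160 μL brought to 1.6 mL → factor 1600/160 = 10
Step 3: 100 μL + 0.9 mL = 1000 μL total → factor 1000/100 = 10
Step 4: 12-fold → factor 12
Dilution factor through tube 4 = 100 × 10 × 10 × 12 = 1.2 × 10^5
[tube 4] = 7.50 mM / 1.2 × 10^5 = 6.250 × 10^-5 mM = 62.5 nM

62.5 nM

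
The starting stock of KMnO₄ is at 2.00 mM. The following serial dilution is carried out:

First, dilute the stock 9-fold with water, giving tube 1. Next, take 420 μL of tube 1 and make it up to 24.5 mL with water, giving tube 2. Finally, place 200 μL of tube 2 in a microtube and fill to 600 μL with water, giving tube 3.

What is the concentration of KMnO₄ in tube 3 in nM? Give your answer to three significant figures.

1.27 × 10^3 nM

Step 1: 9-fold → factor 9
Step 2: 420 μL brought to 24.5 mL → factor 24500/420 = 58.333
Step 3: 200 μL brought to 600 μL → factor 600/200 = 3
Overall dilution factor = 9 × 58.333 × 3 = 1575
Final = 2.00 mM / 1575 = 0.001270 mM = 1.27 × 10^3 nM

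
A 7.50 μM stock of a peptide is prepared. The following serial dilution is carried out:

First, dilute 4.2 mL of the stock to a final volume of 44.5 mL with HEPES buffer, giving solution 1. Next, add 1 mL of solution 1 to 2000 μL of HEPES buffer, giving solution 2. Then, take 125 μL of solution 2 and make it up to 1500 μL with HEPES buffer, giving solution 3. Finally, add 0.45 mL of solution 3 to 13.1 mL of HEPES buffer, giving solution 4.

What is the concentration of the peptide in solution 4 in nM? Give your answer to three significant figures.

Step 1: 4.2 mL brought to 44.5 mL → factor 44.5/4.2 = 10.595
Step 2: 1 mL + 2000 μL = 3 mL total → factor 3/1 = 3
Step 3: 125 μL brought to 1500 μL → factor 1500/125 = 12
Step 4: 0.45 mL + 13.1 mL = 13.55 mL total → factor 13.55/0.45 = 30.111
Overall dilution factor = 10.595 × 3 × 12 × 30.111 = 11485
Final = 7.50 μM / 11485 = 0.0006530 μM = 0.653 nM

0.653 nM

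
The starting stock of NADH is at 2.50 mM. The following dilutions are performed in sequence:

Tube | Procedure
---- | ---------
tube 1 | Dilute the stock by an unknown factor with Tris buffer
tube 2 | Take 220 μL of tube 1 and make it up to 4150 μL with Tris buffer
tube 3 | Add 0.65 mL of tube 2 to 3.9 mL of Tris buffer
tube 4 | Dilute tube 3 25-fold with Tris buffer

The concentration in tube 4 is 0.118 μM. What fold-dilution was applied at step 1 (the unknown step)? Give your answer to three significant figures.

6.42-fold

Step 1: unknown factor x
Step 2: 220 μL brought to 4150 μL → factor 4150/220 = 18.864
Step 3: 0.65 mL + 3.9 mL = 4.55 mL total → factor 4.55/0.65 = 7
Step 4: 25-fold → factor 25
Product of known-step factors = 3301.1
Overall factor = 2.50 mM / (0.118 μM) = 21186
x = 21186 / 3301.1 = 6.42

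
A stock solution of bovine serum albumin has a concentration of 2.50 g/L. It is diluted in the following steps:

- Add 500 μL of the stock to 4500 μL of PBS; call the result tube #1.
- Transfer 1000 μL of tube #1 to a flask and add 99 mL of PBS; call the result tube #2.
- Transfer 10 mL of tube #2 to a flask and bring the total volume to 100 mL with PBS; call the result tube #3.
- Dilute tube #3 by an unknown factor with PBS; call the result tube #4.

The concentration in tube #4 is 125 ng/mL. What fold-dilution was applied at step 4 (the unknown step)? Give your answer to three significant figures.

2.00-fold

Step 1: 500 μL + 4500 μL = 5000 μL total → factor 5000/500 = 10
Step 2: 1000 μL + 99 mL = 1 × 10^5 μL total → factor 1 × 10^5/1000 = 100
Step 3: 10 mL brought to 100 mL → factor 100/10 = 10
Step 4: unknown factor x
Product of known-step factors = 10000
Overall factor = 2.50 g/L / (125 ng/mL) = 20000
x = 20000 / 10000 = 2.00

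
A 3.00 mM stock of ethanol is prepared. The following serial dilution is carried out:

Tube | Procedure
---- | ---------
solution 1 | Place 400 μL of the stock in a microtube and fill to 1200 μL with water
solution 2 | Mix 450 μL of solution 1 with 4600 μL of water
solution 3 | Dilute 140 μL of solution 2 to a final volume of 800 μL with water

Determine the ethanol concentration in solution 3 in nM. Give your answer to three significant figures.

1.56 × 10^4 nM

Step 1: 400 μL brought to 1200 μL → factor 1200/400 = 3
Step 2: 450 μL + 4600 μL = 5050 μL total → factor 5050/450 = 11.222
Step 3: 140 μL brought to 800 μL → factor 800/140 = 5.7143
Overall dilution factor = 3 × 11.222 × 5.7143 = 192.38
Final = 3.00 mM / 192.38 = 0.01559 mM = 1.56 × 10^4 nM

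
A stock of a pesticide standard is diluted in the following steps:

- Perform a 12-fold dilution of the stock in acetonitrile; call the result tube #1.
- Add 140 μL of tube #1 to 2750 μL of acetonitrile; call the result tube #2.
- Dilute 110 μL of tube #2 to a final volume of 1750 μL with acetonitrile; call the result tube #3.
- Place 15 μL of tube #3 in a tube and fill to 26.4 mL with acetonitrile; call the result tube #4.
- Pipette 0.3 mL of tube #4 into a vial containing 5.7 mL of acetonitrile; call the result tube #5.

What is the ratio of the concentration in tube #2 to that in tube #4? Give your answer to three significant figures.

Step 1: 12-fold → factor 12
Step 2: 140 μL + 2750 μL = 2890 μL total → factor 2890/140 = 20.643
Step 3: 110 μL brought to 1750 μL → factor 1750/110 = 15.909
Step 4: 15 μL brought to 26.4 mL → factor 26400/15 = 1760
Dilution factor to tube #2 = 247.71; to tube #4 = 6.936 × 10^6
[tube #2]/[tube #4] = (factor to tube #4)/(factor to tube #2) = 6.936 × 10^6/247.71 = 2.80 × 10^4

2.80 × 10^4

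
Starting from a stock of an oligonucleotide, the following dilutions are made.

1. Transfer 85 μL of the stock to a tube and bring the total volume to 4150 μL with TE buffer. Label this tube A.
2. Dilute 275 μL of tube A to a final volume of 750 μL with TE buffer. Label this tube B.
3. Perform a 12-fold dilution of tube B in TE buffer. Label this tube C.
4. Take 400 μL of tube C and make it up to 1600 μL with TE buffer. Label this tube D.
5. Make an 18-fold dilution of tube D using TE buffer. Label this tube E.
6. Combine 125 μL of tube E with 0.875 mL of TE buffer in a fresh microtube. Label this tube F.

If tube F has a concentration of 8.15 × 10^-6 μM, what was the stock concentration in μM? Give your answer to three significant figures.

7.50 μM

Step 1: 85 μL brought to 4150 μL → factor 4150/85 = 48.824
Step 2: 275 μL brought to 750 μL → factor 750/275 = 2.7273
Step 3: 12-fold → factor 12
Step 4: 400 μL brought to 1600 μL → factor 1600/400 = 4
Step 5: 18-fold → factor 18
Step 6: 125 μL + 0.875 mL = 1000 μL total → factor 1000/125 = 8
Overall dilution factor = 48.824 × 2.7273 × 12 × 4 × 18 × 8 = 9.2037 × 10^5
Stock = 8.15 × 10^-6 μM × 9.2037 × 10^5 = 7.50 μM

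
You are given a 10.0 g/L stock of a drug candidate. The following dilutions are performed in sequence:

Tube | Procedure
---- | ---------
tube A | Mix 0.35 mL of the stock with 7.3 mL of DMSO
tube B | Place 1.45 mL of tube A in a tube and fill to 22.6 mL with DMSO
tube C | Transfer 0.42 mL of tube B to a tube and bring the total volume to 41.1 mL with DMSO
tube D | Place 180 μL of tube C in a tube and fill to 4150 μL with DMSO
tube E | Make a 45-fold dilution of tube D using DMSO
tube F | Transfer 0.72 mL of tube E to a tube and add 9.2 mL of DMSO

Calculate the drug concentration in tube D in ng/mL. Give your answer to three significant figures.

Step 1: 0.35 mL + 7.3 mL = 7.65 mL total → factor 7.65/0.35 = 21.857
Step 2: 1.45 mL brought to 22.6 mL → factor 22.6/1.45 = 15.586
Step 3: 0.42 mL brought to 41.1 mL → factor 41.1/0.42 = 97.857
Step 4: 180 μL brought to 4150 μL → factor 4150/180 = 23.056
Dilution factor through tube D = 21.857 × 15.586 × 97.857 × 23.056 = 7.686 × 10^5
[tube D] = 10.0 g/L / 7.686 × 10^5 = 1.301 × 10^-5 g/L = 13.0 ng/mL

13.0 ng/mL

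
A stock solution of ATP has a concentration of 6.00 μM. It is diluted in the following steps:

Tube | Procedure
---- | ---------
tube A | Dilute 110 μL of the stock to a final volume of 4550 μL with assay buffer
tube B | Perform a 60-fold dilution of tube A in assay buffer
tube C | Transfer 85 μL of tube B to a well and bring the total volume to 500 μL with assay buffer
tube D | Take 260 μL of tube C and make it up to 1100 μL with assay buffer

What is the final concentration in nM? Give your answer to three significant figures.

0.0971 nM

Step 1: 110 μL brought to 4550 μL → factor 4550/110 = 41.364
Step 2: 60-fold → factor 60
Step 3: 85 μL brought to 500 μL → factor 500/85 = 5.8824
Step 4: 260 μL brought to 1100 μL → factor 1100/260 = 4.2308
Overall dilution factor = 41.364 × 60 × 5.8824 × 4.2308 = 61765
Final = 6.00 μM / 61765 = 9.714 × 10^-5 μM = 0.0971 nM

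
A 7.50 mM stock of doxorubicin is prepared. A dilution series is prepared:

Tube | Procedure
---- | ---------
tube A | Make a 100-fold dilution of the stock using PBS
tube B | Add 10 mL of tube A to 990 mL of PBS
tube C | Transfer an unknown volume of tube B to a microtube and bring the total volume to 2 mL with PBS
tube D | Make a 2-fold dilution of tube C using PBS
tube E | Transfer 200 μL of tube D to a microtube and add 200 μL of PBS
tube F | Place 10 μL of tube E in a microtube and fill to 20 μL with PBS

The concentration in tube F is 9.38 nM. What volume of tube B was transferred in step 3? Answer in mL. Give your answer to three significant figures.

0.200 mL

Step 1: 100-fold → factor 100
Step 2: 10 mL + 990 mL = 1000 mL total → factor 1000/10 = 100
Step 3: v brought to 2 mL → factor = 2 mL/v
Step 4: 2-fold → factor 2
Step 5: 200 μL + 200 μL = 400 μL total → factor 400/200 = 2
Step 6: 10 μL brought to 20 μL → factor 20/10 = 2
Product of known-step factors = 80000
Overall factor = 7.50 mM / (9.38 nM) = 7.9957 × 10^5
Step-3 factor = 7.9957 × 10^5 / 80000 = 9.9947
v = 2 mL / 9.9947 = 0.200 mL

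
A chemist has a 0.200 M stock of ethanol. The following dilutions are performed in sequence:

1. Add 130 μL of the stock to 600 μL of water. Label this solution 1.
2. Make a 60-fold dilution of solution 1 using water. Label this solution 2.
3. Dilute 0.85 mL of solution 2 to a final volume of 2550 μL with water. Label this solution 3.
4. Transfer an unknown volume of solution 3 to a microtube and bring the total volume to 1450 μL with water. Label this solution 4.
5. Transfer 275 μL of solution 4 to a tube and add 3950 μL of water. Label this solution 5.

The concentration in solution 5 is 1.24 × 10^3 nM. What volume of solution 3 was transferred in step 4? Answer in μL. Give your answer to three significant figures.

Step 1: 130 μL + 600 μL = 730 μL total → factor 730/130 = 5.6154
Step 2: 60-fold → factor 60
Step 3: 0.85 mL brought to 2550 μL → factor 2.55/0.85 = 3
Step 4: v brought to 1450 μL → factor = 1450 μL/v
Step 5: 275 μL + 3950 μL = 4225 μL total → factor 4225/275 = 15.364
Product of known-step factors = 15529
Overall factor = 0.200 M / (1.24 × 10^3 nM) = 1.6129 × 10^5
Step-4 factor = 1.6129 × 10^5 / 15529 = 10.386
v = 1450 μL / 10.386 = 140 μL

140 μL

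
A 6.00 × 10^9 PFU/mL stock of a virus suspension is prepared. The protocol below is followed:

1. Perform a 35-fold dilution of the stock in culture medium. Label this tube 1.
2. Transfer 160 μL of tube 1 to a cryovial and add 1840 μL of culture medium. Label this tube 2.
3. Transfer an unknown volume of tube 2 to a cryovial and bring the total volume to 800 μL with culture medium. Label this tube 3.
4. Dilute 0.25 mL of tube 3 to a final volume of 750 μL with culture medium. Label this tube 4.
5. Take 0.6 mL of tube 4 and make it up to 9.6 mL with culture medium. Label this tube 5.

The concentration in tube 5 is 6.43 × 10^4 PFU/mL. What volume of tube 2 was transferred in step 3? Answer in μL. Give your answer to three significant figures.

180 μL

Step 1: 35-fold → factor 35
Step 2: 160 μL + 1840 μL = 2000 μL total → factor 2000/160 = 12.5
Step 3: v brought to 800 μL → factor = 800 μL/v
Step 4: 0.25 mL brought to 750 μL → factor 0.75/0.25 = 3
Step 5: 0.6 mL brought to 9.6 mL → factor 9.6/0.6 = 16
Product of known-step factors = 21000
Overall factor = 6.00 × 10^9 PFU/mL / (6.43 × 10^4 PFU/mL) = 93313
Step-3 factor = 93313 / 21000 = 4.4435
v = 800 μL / 4.4435 = 180 μL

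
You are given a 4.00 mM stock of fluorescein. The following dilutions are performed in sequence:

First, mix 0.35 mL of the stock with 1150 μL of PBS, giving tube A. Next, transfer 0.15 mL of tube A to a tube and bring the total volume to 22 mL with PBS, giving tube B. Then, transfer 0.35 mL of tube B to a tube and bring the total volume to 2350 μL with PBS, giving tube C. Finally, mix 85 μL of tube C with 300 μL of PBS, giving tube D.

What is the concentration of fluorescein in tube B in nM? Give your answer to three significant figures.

6.36 × 10^3 nM

Step 1: 0.35 mL + 1150 μL = 1.5 mL total → factor 1.5/0.35 = 4.2857
Step 2: 0.15 mL brought to 22 mL → factor 22/0.15 = 146.67
Dilution factor through tube B = 4.2857 × 146.67 = 628.57
[tube B] = 4.00 mM / 628.57 = 0.006364 mM = 6.36 × 10^3 nM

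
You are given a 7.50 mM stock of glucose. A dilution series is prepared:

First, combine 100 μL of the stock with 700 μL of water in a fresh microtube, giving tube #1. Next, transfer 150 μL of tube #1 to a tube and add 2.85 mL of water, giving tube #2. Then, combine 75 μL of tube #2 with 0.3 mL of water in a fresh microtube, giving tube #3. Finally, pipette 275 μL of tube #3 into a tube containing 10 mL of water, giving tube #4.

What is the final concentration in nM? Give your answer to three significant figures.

Step 1: 100 μL + 700 μL = 800 μL total → factor 800/100 = 8
Step 2: 150 μL + 2.85 mL = 3000 μL total → factor 3000/150 = 20
Step 3: 75 μL + 0.3 mL = 375 μL total → factor 375/75 = 5
Step 4: 275 μL + 10 mL = 10275 μL total → factor 10275/275 = 37.364
Overall dilution factor = 8 × 20 × 5 × 37.364 = 29891
Final = 7.50 mM / 29891 = 0.0002509 mM = 251 nM

251 nM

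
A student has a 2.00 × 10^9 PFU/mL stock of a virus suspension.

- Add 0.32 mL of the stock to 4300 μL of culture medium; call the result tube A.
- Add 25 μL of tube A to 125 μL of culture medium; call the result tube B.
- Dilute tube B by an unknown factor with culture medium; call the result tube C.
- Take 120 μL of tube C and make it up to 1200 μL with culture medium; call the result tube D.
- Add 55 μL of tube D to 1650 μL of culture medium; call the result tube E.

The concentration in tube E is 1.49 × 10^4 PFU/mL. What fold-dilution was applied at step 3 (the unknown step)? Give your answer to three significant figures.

Step 1: 0.32 mL + 4300 μL = 4.62 mL total → factor 4.62/0.32 = 14.438
Step 2: 25 μL + 125 μL = 150 μL total → factor 150/25 = 6
Step 3: unknown factor x
Step 4: 120 μL brought to 1200 μL → factor 1200/120 = 10
Step 5: 55 μL + 1650 μL = 1705 μL total → factor 1705/55 = 31
Product of known-step factors = 26854
Overall factor = 2.00 × 10^9 PFU/mL / (1.49 × 10^4 PFU/mL) = 1.3423 × 10^5
x = 1.3423 × 10^5 / 26854 = 5.00

5.00-fold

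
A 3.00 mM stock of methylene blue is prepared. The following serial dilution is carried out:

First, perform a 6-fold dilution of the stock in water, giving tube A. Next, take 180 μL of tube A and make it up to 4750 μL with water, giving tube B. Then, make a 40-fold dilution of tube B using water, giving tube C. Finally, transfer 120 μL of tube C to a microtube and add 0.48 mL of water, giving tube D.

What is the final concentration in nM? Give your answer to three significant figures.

94.7 nM

Step 1: 6-fold → factor 6
Step 2: 180 μL brought to 4750 μL → factor 4750/180 = 26.389
Step 3: 40-fold → factor 40
Step 4: 120 μL + 0.48 mL = 600 μL total → factor 600/120 = 5
Overall dilution factor = 6 × 26.389 × 40 × 5 = 31667
Final = 3.00 mM / 31667 = 9.474 × 10^-5 mM = 94.7 nM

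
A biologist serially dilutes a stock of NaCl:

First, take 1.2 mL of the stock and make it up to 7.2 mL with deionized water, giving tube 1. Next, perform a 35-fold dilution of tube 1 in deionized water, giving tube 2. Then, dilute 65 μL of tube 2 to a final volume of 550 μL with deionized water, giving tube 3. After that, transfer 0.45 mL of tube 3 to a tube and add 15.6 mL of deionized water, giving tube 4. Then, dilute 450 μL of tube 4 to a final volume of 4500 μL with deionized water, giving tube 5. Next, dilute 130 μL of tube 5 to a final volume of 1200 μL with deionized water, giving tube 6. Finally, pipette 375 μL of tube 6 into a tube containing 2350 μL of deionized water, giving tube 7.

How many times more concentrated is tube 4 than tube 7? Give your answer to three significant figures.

Step 1: 1.2 mL brought to 7.2 mL → factor 7.2/1.2 = 6
Step 2: 35-fold → factor 35
Step 3: 65 μL brought to 550 μL → factor 550/65 = 8.4615
Step 4: 0.45 mL + 15.6 mL = 16.05 mL total → factor 16.05/0.45 = 35.667
Step 5: 450 μL brought to 4500 μL → factor 4500/450 = 10
Step 6: 130 μL brought to 1200 μL → factor 1200/130 = 9.2308
Step 7: 375 μL + 2350 μL = 2725 μL total → factor 2725/375 = 7.2667
Dilution factor to tube 4 = 63377; to tube 7 = 4.2511 × 10^7
[tube 4]/[tube 7] = (factor to tube 7)/(factor to tube 4) = 4.2511 × 10^7/63377 = 671

671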